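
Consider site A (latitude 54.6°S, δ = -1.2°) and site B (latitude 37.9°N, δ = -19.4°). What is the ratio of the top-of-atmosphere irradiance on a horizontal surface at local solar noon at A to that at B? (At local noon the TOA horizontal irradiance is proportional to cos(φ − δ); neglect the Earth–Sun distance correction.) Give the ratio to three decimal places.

A: cos θ_z = cos(-54.6° − (-1.2°)) = 0.5962.
B: cos θ_z = cos(37.9° − (-19.4°)) = 0.5402.
Ratio A/B = 0.5962 / 0.5402 = 1.1037.

1.104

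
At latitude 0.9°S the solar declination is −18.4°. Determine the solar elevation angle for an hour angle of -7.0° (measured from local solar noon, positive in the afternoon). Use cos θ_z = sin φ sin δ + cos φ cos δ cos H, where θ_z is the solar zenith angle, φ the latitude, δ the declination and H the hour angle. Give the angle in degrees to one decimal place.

71.2°

With φ = -0.9°, δ = -18.4°, H = -7.00°: sin φ sin δ = 0.0050, cos φ cos δ cos H = 0.9417, so cos θ_z = 0.9467.
θ_z = arccos(0.9467) = 18.79°, so the elevation is 90° − 18.79° = 71.21°.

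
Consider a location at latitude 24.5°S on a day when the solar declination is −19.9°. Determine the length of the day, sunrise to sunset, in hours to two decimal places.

cos H_s = −tan(-24.5°) · tan(-19.9°) = -0.1650, so H_s = arccos(-0.1650) = 99.50°.
Day length = 2 H_s / 15° h⁻¹ = 199.00° / 15 = 13.267 h.

13.27 hours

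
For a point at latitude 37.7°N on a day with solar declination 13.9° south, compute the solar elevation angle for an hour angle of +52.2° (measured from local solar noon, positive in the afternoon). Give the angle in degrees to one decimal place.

With φ = 37.7°, δ = -13.9°, H = 52.20°: sin φ sin δ = -0.1469, cos φ cos δ cos H = 0.4707, so cos θ_z = 0.3238.
θ_z = arccos(0.3238) = 71.11°, so the elevation is 90° − 71.11° = 18.89°.

18.9°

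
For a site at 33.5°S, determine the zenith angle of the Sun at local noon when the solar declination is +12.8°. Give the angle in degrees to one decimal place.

46.3°

At local solar noon the hour angle is zero, so the zenith angle is |φ − δ| = |-33.5° − (12.8°)| = 46.3°.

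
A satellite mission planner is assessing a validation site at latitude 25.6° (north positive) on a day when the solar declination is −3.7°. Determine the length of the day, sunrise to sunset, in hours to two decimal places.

cos H_s = −tan(25.6°) · tan(-3.7°) = 0.0310, so H_s = arccos(0.0310) = 88.22°.
Day length = 2 H_s / 15° h⁻¹ = 176.44° / 15 = 11.763 h.

11.76 hours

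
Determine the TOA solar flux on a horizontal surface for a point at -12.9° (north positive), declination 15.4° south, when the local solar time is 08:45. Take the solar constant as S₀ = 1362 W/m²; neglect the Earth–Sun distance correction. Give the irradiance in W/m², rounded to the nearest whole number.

925 W/m²

Hour angle H = 15° × (8.75 − 12) = -48.75°.
With φ = -12.9°, δ = -15.4°, H = -48.75°: sin φ sin δ = 0.0593, cos φ cos δ cos H = 0.6196, so cos θ_z = 0.6789.
Top-of-atmosphere irradiance = S₀ cos θ_z = 1362 × 0.6789 = 924.66 W/m².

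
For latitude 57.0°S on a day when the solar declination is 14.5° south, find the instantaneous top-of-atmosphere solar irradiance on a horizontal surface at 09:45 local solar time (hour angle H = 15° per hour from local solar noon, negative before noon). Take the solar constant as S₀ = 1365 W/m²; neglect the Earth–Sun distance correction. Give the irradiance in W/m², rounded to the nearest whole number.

Hour angle H = 15° × (9.75 − 12) = -33.75°.
With φ = -57.0°, δ = -14.5°, H = -33.75°: sin φ sin δ = 0.2100, cos φ cos δ cos H = 0.4384, so cos θ_z = 0.6484.
Top-of-atmosphere irradiance = S₀ cos θ_z = 1365 × 0.6484 = 885.07 W/m².

885 W/m²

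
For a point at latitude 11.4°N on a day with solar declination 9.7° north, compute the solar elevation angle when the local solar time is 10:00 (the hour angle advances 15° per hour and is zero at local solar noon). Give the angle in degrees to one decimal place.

Hour angle H = 15° × (10 − 12) = -30.00°.
With φ = 11.4°, δ = 9.7°, H = -30.00°: sin φ sin δ = 0.0333, cos φ cos δ cos H = 0.8368, so cos θ_z = 0.8701.
θ_z = arccos(0.8701) = 29.53°, so the elevation is 90° − 29.53° = 60.47°.

60.5°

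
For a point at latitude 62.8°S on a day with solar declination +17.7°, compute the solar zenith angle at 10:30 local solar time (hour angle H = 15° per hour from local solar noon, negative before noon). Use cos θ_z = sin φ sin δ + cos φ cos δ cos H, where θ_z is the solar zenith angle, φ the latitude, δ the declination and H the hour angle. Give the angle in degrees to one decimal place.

82.4°

Hour angle H = 15° × (10.5 − 12) = -22.50°.
With φ = -62.8°, δ = 17.7°, H = -22.50°: sin φ sin δ = -0.2704, cos φ cos δ cos H = 0.4023, so cos θ_z = 0.1319.
θ_z = arccos(0.1319) = 82.42°.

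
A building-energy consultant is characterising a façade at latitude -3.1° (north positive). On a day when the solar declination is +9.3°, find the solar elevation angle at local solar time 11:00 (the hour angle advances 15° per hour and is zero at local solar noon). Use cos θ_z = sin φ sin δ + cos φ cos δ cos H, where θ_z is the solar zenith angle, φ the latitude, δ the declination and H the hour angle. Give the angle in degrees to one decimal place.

Hour angle H = 15° × (11 − 12) = -15.00°.
cos θ_z = sin φ sin δ + cos φ cos δ cos H = (-0.0541)(0.1616) + (0.9985)(0.9869)(0.9659) = 0.9431.
θ_z = arccos(0.9431) = 19.42°, so the elevation is 90° − 19.42° = 70.58°.

70.6°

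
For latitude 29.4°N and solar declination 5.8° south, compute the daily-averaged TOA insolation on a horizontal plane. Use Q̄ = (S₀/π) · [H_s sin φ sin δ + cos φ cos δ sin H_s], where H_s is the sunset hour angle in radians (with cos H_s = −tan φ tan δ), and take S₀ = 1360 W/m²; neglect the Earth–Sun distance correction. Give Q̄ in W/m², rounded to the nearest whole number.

−tan φ tan δ = −(0.5635)(-0.1016) = 0.0573; H_s = arccos(0.0573) = 86.72°. In radians, H_s = 1.5135.
H_s sin φ sin δ = 1.5135 × 0.4909 × -0.1011 = -0.0751.
cos φ cos δ sin H_s = 0.8712 × 0.9949 × 0.9984 = 0.8654.
Q̄ = (1360/π) × (-0.0751 + 0.8654) = 432.90 × 0.7903 = 342.12 W/m².

342 W/m²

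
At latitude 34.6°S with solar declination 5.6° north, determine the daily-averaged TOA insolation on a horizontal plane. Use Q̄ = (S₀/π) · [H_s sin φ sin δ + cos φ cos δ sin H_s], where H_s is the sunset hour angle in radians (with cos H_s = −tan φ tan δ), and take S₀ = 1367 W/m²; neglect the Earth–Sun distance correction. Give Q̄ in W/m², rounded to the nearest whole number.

319 W/m²

The sunset hour angle satisfies cos H_s = −tan φ tan δ = 0.0676, giving H_s = 86.12°. In radians, H_s = 1.5031.
H_s sin φ sin δ = 1.5031 × -0.5678 × 0.0976 = -0.0833.
cos φ cos δ sin H_s = 0.8231 × 0.9952 × 0.9977 = 0.8173.
Q̄ = (1367/π) × (-0.0833 + 0.8173) = 435.13 × 0.7340 = 319.39 W/m².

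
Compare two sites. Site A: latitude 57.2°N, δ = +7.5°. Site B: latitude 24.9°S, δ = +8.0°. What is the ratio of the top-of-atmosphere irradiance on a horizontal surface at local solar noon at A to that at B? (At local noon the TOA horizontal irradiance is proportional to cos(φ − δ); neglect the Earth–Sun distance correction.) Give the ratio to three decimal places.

A: cos θ_z = cos(57.2° − (7.5°)) = 0.6468.
B: cos θ_z = cos(-24.9° − (8.0°)) = 0.8396.
Ratio A/B = 0.6468 / 0.8396 = 0.7704.

0.770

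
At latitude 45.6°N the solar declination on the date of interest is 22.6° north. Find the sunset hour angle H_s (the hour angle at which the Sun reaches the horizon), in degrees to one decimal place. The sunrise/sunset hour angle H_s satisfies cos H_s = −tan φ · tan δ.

115.2°

cos H_s = −tan(45.6°) · tan(22.6°) = -0.4251, so H_s = arccos(-0.4251) = 115.16°.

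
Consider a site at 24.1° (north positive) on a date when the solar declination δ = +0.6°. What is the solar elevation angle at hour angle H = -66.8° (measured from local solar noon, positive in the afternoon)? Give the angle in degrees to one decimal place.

With φ = 24.1°, δ = 0.6°, H = -66.80°: sin φ sin δ = 0.0043, cos φ cos δ cos H = 0.3596, so cos θ_z = 0.3639.
θ_z = arccos(0.3639) = 68.66°, so the elevation is 90° − 68.66° = 21.34°.

21.3°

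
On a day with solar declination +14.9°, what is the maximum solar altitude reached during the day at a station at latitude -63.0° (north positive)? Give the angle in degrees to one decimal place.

At local solar noon the hour angle is zero, so the elevation is 90° − |φ − δ| = 90° − |-63.0° − (14.9°)| = 90° − 77.9° = 12.1°.

12.1°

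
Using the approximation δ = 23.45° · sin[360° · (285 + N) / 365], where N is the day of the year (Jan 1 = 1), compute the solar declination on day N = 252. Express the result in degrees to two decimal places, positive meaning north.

+4.22°

360 × (285 + 252) / 365 = 529.644°; sin(529.644°) = 0.1798.
δ = 23.45 × 0.1798 = 4.216° ≈ +4.22°.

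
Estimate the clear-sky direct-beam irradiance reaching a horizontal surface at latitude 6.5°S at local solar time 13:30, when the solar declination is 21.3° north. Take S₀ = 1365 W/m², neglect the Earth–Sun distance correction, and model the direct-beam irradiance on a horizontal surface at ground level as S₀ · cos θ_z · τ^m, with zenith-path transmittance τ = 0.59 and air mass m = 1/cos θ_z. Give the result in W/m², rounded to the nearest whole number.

Hour angle H = 15° × (13.5 − 12) = 22.50°.
With φ = -6.5°, δ = 21.3°, H = 22.50°: sin φ sin δ = -0.0411, cos φ cos δ cos H = 0.8552, so cos θ_z = 0.8141.
Air mass m = 1/cos θ_z = 1/0.8141 = 1.228; τ^m = 0.59^1.228 = 0.5231.
Surface direct beam = 1365 × 0.8141 × 0.5231 = 581.29 W/m².

581 W/m²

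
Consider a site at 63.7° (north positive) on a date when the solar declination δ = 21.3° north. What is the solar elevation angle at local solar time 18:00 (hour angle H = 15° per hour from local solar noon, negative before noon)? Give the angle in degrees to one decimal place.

19.0°

Hour angle H = 15° × (18 − 12) = 90.00°.
With φ = 63.7°, δ = 21.3°, H = 90.00°: sin φ sin δ = 0.3256, cos φ cos δ cos H = 0.0000, so cos θ_z = 0.3256.
θ_z = arccos(0.3256) = 71.00°, so the elevation is 90° − 71.00° = 19.00°.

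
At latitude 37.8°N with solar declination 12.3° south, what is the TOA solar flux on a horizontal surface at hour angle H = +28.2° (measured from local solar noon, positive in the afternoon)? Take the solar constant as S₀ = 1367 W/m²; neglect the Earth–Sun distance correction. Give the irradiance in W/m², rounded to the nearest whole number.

With φ = 37.8°, δ = -12.3°, H = 28.20°: sin φ sin δ = -0.1306, cos φ cos δ cos H = 0.6804, so cos θ_z = 0.5498.
Top-of-atmosphere irradiance = S₀ cos θ_z = 1367 × 0.5498 = 751.58 W/m².

752 W/m²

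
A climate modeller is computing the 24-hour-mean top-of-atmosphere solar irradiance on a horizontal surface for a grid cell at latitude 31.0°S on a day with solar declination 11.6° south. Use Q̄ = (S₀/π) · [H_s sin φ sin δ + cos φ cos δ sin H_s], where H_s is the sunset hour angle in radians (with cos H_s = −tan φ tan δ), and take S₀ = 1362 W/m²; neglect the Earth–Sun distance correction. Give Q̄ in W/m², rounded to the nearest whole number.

437 W/m²

cos H_s = −tan(-31.0°) · tan(-11.6°) = -0.1233, so H_s = arccos(-0.1233) = 97.08°. In radians, H_s = 1.6944.
H_s sin φ sin δ = 1.6944 × -0.5150 × -0.2011 = 0.1755.
cos φ cos δ sin H_s = 0.8572 × 0.9796 × 0.9924 = 0.8333.
Q̄ = (1362/π) × (0.1755 + 0.8333) = 433.54 × 1.0088 = 437.36 W/m².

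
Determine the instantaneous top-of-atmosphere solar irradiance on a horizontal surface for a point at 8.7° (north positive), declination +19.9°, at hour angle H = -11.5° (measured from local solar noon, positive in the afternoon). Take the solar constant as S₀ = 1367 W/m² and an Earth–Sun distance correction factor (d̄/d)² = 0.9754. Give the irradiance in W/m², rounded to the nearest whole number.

1283 W/m²

cos θ_z = sin φ sin δ + cos φ cos δ cos H = (0.1513)(0.3404) + (0.9885)(0.9403)(0.9799) = 0.9623.
Top-of-atmosphere irradiance = S₀ (d̄/d)² cos θ_z = 1367 × 0.9754 × 0.9623 = 1283.10 W/m².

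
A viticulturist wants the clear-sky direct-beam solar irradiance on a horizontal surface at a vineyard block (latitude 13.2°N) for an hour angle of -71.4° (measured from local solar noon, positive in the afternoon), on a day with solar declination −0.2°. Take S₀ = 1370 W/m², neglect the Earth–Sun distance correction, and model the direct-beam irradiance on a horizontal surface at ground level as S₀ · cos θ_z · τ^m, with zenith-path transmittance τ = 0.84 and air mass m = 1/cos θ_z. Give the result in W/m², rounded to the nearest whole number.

cos θ_z = sin φ sin δ + cos φ cos δ cos H = (0.2284)(-0.0035) + (0.9736)(1.0000)(0.3190) = 0.3098.
Air mass m = 1/cos θ_z = 1/0.3098 = 3.228; τ^m = 0.84^3.228 = 0.5696.
Surface direct beam = 1370 × 0.3098 × 0.5696 = 241.75 W/m².

242 W/m²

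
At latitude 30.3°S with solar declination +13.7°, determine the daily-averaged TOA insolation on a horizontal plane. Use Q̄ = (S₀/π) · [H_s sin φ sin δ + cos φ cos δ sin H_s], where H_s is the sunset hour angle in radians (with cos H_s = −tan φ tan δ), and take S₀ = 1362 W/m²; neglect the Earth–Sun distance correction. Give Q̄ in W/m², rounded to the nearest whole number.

−tan φ tan δ = −(-0.5844)(0.2438) = 0.1425; H_s = arccos(0.1425) = 81.81°. In radians, H_s = 1.4279.
H_s sin φ sin δ = 1.4279 × -0.5045 × 0.2368 = -0.1706.
cos φ cos δ sin H_s = 0.8634 × 0.9715 × 0.9898 = 0.8302.
Q̄ = (1362/π) × (-0.1706 + 0.8302) = 433.54 × 0.6596 = 285.96 W/m².

286 W/m²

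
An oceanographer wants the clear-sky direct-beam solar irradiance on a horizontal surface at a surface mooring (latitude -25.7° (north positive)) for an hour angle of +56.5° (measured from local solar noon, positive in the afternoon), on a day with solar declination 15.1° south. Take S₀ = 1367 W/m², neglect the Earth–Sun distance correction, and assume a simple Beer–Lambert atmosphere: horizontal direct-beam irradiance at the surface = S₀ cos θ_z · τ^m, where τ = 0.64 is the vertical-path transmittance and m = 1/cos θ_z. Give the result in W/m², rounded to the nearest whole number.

cos θ_z = sin φ sin δ + cos φ cos δ cos H = (-0.4337)(-0.2605) + (0.9011)(0.9655)(0.5519) = 0.5931.
Air mass m = 1/cos θ_z = 1/0.5931 = 1.686; τ^m = 0.64^1.686 = 0.4712.
Surface direct beam = 1367 × 0.5931 × 0.4712 = 382.03 W/m².

382 W/m²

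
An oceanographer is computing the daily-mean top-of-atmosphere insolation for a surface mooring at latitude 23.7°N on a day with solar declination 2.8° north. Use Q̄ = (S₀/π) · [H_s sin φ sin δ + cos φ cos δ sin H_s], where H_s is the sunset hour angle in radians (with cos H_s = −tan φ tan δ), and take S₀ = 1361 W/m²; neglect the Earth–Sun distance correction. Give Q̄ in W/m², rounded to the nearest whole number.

410 W/m²

The sunset hour angle satisfies cos H_s = −tan φ tan δ = -0.0215, giving H_s = 91.23°. In radians, H_s = 1.5923.
H_s sin φ sin δ = 1.5923 × 0.4019 × 0.0488 = 0.0312.
cos φ cos δ sin H_s = 0.9157 × 0.9988 × 0.9998 = 0.9144.
Q̄ = (1361/π) × (0.0312 + 0.9144) = 433.22 × 0.9456 = 409.65 W/m².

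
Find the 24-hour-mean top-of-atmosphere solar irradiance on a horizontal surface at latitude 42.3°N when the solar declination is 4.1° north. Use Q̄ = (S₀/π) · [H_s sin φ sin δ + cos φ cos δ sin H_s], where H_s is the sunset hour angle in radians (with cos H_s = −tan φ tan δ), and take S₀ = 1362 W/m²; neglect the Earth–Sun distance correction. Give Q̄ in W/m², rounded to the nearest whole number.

353 W/m²

−tan φ tan δ = −(0.9099)(0.0717) = -0.0652; H_s = arccos(-0.0652) = 93.74°. In radians, H_s = 1.6361.
H_s sin φ sin δ = 1.6361 × 0.6730 × 0.0715 = 0.0787.
cos φ cos δ sin H_s = 0.7396 × 0.9974 × 0.9979 = 0.7361.
Q̄ = (1362/π) × (0.0787 + 0.7361) = 433.54 × 0.8148 = 353.25 W/m².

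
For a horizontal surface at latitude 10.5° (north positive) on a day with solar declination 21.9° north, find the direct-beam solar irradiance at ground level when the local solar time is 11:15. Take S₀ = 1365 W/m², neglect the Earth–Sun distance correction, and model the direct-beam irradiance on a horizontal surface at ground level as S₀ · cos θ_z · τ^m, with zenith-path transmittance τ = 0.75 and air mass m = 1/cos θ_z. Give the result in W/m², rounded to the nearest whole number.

975 W/m²

Hour angle H = 15° × (11.25 − 12) = -11.25°.
With φ = 10.5°, δ = 21.9°, H = -11.25°: sin φ sin δ = 0.0680, cos φ cos δ cos H = 0.8948, so cos θ_z = 0.9628.
Air mass m = 1/cos θ_z = 1/0.9628 = 1.039; τ^m = 0.75^1.039 = 0.7416.
Surface direct beam = 1365 × 0.9628 × 0.7416 = 974.63 W/m².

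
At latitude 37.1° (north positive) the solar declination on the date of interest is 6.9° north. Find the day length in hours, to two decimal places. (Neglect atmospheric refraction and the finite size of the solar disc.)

12.70 hours

cos H_s = −tan(37.1°) · tan(6.9°) = -0.0915, so H_s = arccos(-0.0915) = 95.25°.
Day length = 2 H_s / 15° h⁻¹ = 190.50° / 15 = 12.700 h.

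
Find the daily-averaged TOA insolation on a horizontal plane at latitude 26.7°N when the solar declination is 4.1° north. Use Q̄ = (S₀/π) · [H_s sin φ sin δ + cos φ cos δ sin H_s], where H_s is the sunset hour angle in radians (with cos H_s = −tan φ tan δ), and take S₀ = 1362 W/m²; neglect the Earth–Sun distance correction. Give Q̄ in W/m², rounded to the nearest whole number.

408 W/m²

The sunset hour angle satisfies cos H_s = −tan φ tan δ = -0.0361, giving H_s = 92.07°. In radians, H_s = 1.6069.
H_s sin φ sin δ = 1.6069 × 0.4493 × 0.0715 = 0.0516.
cos φ cos δ sin H_s = 0.8934 × 0.9974 × 0.9993 = 0.8905.
Q̄ = (1362/π) × (0.0516 + 0.8905) = 433.54 × 0.9421 = 408.44 W/m².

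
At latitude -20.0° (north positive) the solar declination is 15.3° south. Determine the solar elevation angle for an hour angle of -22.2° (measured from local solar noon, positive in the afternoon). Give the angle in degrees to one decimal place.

68.3°

With φ = -20.0°, δ = -15.3°, H = -22.20°: sin φ sin δ = 0.0902, cos φ cos δ cos H = 0.8392, so cos θ_z = 0.9294.
θ_z = arccos(0.9294) = 21.66°, so the elevation is 90° − 21.66° = 68.34°.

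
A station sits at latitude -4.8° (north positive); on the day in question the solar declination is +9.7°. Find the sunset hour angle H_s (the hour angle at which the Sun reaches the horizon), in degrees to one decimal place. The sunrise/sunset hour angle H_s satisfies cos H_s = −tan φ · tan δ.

89.2°

The sunset hour angle satisfies cos H_s = −tan φ tan δ = 0.0144, giving H_s = 89.17°.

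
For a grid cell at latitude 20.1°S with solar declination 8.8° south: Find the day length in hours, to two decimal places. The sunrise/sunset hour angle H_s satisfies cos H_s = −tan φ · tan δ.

12.43 hours

The sunset hour angle satisfies cos H_s = −tan φ tan δ = -0.0567, giving H_s = 93.25°.
Day length = 2 H_s / 15° h⁻¹ = 186.50° / 15 = 12.433 h.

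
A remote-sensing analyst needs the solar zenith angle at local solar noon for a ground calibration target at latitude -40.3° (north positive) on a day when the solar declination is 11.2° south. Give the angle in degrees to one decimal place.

29.1°

At local solar noon the hour angle is zero, so the zenith angle is |φ − δ| = |-40.3° − (-11.2°)| = 29.1°.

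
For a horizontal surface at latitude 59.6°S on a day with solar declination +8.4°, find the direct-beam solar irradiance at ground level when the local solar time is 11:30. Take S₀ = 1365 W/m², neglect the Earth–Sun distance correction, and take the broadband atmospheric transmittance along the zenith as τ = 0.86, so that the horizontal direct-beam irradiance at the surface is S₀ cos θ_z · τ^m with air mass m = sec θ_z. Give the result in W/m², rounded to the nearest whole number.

Hour angle H = 15° × (11.5 − 12) = -7.50°.
With φ = -59.6°, δ = 8.4°, H = -7.50°: sin φ sin δ = -0.1260, cos φ cos δ cos H = 0.4963, so cos θ_z = 0.3703.
Air mass m = 1/cos θ_z = 1/0.3703 = 2.701; τ^m = 0.86^2.701 = 0.6654.
Surface direct beam = 1365 × 0.3703 × 0.6654 = 336.33 W/m².

336 W/m²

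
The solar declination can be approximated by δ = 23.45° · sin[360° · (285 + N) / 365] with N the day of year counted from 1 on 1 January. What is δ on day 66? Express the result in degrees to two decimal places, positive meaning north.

360 × (285 + 66) / 365 = 346.192°; sin(346.192°) = -0.2387.
δ = 23.45 × -0.2387 = -5.598° ≈ -5.60°.

-5.60°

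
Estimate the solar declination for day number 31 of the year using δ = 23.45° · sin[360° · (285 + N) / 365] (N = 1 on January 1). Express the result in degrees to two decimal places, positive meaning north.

360 × (285 + 31) / 365 = 311.671°; sin(311.671°) = -0.7470.
δ = 23.45 × -0.7470 = -17.517° ≈ -17.52°.

-17.52°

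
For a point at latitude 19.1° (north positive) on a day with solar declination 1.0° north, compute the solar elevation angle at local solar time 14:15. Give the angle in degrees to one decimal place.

Hour angle H = 15° × (14.25 − 12) = 33.75°.
cos θ_z = sin(19.1°) sin(1.0°) + cos(19.1°) cos(1.0°) cos(33.75°) = 0.0057 + 0.7856 = 0.7913.
θ_z = arccos(0.7913) = 37.69°, so the elevation is 90° − 37.69° = 52.31°.

52.3°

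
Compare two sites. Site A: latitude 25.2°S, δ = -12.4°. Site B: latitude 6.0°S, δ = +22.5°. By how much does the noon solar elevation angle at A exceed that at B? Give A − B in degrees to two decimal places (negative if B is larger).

A: 90° − |-25.2 − (-12.4)| = 77.20°.
B: 90° − |-6.0 − (22.5)| = 61.50°.
A − B = 77.20 − 61.50 = 15.70°.

+15.70°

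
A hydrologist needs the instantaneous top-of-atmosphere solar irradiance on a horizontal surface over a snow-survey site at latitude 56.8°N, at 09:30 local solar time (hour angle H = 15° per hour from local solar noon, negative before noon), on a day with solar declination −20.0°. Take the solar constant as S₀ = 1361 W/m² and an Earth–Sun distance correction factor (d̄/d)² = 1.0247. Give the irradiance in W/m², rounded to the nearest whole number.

170 W/m²

Hour angle H = 15° × (9.5 − 12) = -37.50°.
cos θ_z = sin φ sin δ + cos φ cos δ cos H = (0.8368)(-0.3420) + (0.5476)(0.9397)(0.7934) = 0.1221.
Top-of-atmosphere irradiance = S₀ (d̄/d)² cos θ_z = 1361 × 1.0247 × 0.1221 = 170.28 W/m².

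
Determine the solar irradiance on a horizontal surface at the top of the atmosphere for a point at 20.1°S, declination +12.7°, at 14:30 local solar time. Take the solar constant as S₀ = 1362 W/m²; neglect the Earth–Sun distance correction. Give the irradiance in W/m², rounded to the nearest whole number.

887 W/m²

Hour angle H = 15° × (14.5 − 12) = 37.50°.
With φ = -20.1°, δ = 12.7°, H = 37.50°: sin φ sin δ = -0.0756, cos φ cos δ cos H = 0.7268, so cos θ_z = 0.6512.
Top-of-atmosphere irradiance = S₀ cos θ_z = 1362 × 0.6512 = 886.93 W/m².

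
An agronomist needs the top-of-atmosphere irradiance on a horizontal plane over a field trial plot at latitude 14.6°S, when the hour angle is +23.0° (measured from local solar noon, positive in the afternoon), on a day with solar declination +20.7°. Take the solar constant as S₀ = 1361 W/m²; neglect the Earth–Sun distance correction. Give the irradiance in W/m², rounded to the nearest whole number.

1013 W/m²

cos θ_z = sin(-14.6°) sin(20.7°) + cos(-14.6°) cos(20.7°) cos(23.00°) = -0.0891 + 0.8333 = 0.7442.
Top-of-atmosphere irradiance = S₀ cos θ_z = 1361 × 0.7442 = 1012.86 W/m².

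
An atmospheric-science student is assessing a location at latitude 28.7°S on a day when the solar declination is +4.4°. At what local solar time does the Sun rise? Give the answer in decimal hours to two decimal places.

6.16 h

The sunset hour angle satisfies cos H_s = −tan φ tan δ = 0.0421, giving H_s = 87.59°.
Sunrise is at 12 − H_s/15 = 12 − 5.839 = 6.161 h local solar time.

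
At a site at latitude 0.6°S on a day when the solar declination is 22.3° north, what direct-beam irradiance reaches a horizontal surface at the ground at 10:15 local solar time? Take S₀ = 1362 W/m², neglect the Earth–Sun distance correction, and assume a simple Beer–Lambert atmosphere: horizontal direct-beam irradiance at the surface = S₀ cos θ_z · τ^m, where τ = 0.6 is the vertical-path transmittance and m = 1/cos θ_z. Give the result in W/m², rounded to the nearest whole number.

Hour angle H = 15° × (10.25 − 12) = -26.25°.
With φ = -0.6°, δ = 22.3°, H = -26.25°: sin φ sin δ = -0.0040, cos φ cos δ cos H = 0.8297, so cos θ_z = 0.8257.
Air mass m = 1/cos θ_z = 1/0.8257 = 1.211; τ^m = 0.6^1.211 = 0.5387.
Surface direct beam = 1362 × 0.8257 × 0.5387 = 605.82 W/m².

606 W/m²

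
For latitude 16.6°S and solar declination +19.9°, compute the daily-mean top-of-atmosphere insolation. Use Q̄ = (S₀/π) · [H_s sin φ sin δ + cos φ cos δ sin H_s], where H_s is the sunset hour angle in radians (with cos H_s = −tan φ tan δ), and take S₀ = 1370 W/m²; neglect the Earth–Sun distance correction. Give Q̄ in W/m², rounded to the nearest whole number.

329 W/m²

−tan φ tan δ = −(-0.2981)(0.3620) = 0.1079; H_s = arccos(0.1079) = 83.81°. In radians, H_s = 1.4628.
H_s sin φ sin δ = 1.4628 × -0.2857 × 0.3404 = -0.1423.
cos φ cos δ sin H_s = 0.9583 × 0.9403 × 0.9942 = 0.8959.
Q̄ = (1370/π) × (-0.1423 + 0.8959) = 436.08 × 0.7536 = 328.63 W/m².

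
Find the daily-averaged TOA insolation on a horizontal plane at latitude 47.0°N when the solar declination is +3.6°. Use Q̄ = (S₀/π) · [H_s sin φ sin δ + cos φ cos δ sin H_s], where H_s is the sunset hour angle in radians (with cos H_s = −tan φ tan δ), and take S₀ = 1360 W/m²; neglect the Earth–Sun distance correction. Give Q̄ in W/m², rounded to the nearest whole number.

−tan φ tan δ = −(1.0724)(0.0629) = -0.0675; H_s = arccos(-0.0675) = 93.87°. In radians, H_s = 1.6383.
H_s sin φ sin δ = 1.6383 × 0.7314 × 0.0628 = 0.0753.
cos φ cos δ sin H_s = 0.6820 × 0.9980 × 0.9977 = 0.6791.
Q̄ = (1360/π) × (0.0753 + 0.6791) = 432.90 × 0.7544 = 326.58 W/m².

327 W/m²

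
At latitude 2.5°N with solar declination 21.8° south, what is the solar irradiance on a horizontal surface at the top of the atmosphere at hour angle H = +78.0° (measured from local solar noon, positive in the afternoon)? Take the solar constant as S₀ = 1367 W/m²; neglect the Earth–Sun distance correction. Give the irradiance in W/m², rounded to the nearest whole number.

241 W/m²

cos θ_z = sin φ sin δ + cos φ cos δ cos H = (0.0436)(-0.3714) + (0.9990)(0.9285)(0.2079) = 0.1766.
Top-of-atmosphere irradiance = S₀ cos θ_z = 1367 × 0.1766 = 241.41 W/m².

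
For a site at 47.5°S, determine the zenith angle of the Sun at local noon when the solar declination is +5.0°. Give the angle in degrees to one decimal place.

52.5°

At local solar noon the hour angle is zero, so the zenith angle is |φ − δ| = |-47.5° − (5.0°)| = 52.5°.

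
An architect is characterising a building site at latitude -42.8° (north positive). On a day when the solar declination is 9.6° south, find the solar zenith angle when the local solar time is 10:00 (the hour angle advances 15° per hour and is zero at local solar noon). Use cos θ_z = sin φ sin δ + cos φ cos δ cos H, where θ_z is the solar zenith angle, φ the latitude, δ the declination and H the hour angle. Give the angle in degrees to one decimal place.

42.3°

Hour angle H = 15° × (10 − 12) = -30.00°.
cos θ_z = sin(-42.8°) sin(-9.6°) + cos(-42.8°) cos(-9.6°) cos(-30.00°) = 0.1133 + 0.6265 = 0.7398.
θ_z = arccos(0.7398) = 42.29°.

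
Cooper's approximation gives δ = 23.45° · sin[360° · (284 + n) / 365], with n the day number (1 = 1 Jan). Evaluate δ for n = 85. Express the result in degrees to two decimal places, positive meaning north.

360 × (284 + 85) / 365 = 363.945°; sin(363.945°) = 0.0688.
δ = 23.45 × 0.0688 = 1.613° ≈ +1.61°.

+1.61°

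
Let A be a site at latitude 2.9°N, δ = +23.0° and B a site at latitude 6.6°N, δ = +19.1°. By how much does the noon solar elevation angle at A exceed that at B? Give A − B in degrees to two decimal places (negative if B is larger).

-7.60°

A: 90° − |2.9 − (23.0)| = 69.90°.
B: 90° − |6.6 − (19.1)| = 77.50°.
A − B = 69.90 − 77.50 = -7.60°.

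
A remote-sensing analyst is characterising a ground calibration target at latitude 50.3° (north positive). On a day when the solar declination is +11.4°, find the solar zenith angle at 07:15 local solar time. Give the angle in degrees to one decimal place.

Hour angle H = 15° × (7.25 − 12) = -71.25°.
cos θ_z = sin(50.3°) sin(11.4°) + cos(50.3°) cos(11.4°) cos(-71.25°) = 0.1521 + 0.2013 = 0.3534.
θ_z = arccos(0.3534) = 69.30°.

69.3°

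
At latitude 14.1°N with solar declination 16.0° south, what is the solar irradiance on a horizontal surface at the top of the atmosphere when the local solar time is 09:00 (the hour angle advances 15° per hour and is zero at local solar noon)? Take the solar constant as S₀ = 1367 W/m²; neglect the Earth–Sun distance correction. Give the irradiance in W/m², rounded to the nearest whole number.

Hour angle H = 15° × (9 − 12) = -45.00°.
cos θ_z = sin φ sin δ + cos φ cos δ cos H = (0.2436)(-0.2756) + (0.9699)(0.9613)(0.7071) = 0.5921.
Top-of-atmosphere irradiance = S₀ cos θ_z = 1367 × 0.5921 = 809.40 W/m².

809 W/m²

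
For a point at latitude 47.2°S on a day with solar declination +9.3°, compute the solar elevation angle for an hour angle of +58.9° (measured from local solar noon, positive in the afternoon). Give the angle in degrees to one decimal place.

cos θ_z = sin φ sin δ + cos φ cos δ cos H = (-0.7337)(0.1616) + (0.6794)(0.9869)(0.5165) = 0.2277.
θ_z = arccos(0.2277) = 76.84°, so the elevation is 90° − 76.84° = 13.16°.

13.2°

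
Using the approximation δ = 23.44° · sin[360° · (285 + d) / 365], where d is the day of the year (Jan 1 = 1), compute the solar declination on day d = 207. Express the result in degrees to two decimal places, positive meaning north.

360 × (285 + 207) / 365 = 485.260°; sin(485.260°) = 0.8165.
δ = 23.44 × 0.8165 = 19.139° ≈ +19.14°.

+19.14°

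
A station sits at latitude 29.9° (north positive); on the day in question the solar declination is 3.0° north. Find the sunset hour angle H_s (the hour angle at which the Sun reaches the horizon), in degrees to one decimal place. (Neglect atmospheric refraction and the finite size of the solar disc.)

The sunset hour angle satisfies cos H_s = −tan φ tan δ = -0.0301, giving H_s = 91.72°.

91.7°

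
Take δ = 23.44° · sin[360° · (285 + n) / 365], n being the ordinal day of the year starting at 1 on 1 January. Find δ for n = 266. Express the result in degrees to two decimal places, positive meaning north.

360 × (285 + 266) / 365 = 543.452°; sin(543.452°) = -0.0602.
δ = 23.44 × -0.0602 = -1.411° ≈ -1.41°.

-1.41°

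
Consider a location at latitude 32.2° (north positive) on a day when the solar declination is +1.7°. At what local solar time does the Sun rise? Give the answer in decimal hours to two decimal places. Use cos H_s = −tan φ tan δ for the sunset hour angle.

−tan φ tan δ = −(0.6297)(0.0297) = -0.0187; H_s = arccos(-0.0187) = 91.07°.
Sunrise is at 12 − H_s/15 = 12 − 6.071 = 5.929 h local solar time.

5.93 h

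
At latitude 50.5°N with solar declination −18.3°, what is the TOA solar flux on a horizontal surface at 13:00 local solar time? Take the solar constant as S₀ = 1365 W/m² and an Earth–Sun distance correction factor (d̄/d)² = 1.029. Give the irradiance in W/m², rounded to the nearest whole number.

Hour angle H = 15° × (13 − 12) = 15.00°.
cos θ_z = sin φ sin δ + cos φ cos δ cos H = (0.7716)(-0.3140) + (0.6361)(0.9494)(0.9659) = 0.3410.
Top-of-atmosphere irradiance = S₀ (d̄/d)² cos θ_z = 1365 × 1.029 × 0.3410 = 478.96 W/m².

479 W/m²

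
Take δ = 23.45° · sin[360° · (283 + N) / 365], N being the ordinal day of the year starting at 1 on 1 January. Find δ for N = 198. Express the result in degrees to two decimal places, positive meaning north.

360 × (283 + 198) / 365 = 474.411°; sin(474.411°) = 0.9106.
δ = 23.45 × 0.9106 = 21.354° ≈ +21.35°.

+21.35°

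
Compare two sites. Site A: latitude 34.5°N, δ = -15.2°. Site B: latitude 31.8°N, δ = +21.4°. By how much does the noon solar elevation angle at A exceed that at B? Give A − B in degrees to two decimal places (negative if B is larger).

-39.30°

A: 90° − |34.5 − (-15.2)| = 40.30°.
B: 90° − |31.8 − (21.4)| = 79.60°.
A − B = 40.30 − 79.60 = -39.30°.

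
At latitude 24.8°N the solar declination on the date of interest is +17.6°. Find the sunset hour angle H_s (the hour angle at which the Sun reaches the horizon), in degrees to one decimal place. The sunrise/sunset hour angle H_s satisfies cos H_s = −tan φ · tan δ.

−tan φ tan δ = −(0.4621)(0.3172) = -0.1466; H_s = arccos(-0.1466) = 98.43°.

98.4°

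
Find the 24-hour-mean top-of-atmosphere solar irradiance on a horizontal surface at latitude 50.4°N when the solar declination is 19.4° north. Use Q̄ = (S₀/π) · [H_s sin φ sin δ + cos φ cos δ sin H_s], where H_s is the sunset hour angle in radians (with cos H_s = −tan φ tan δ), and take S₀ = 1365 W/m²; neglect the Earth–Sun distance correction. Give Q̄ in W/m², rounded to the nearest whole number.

−tan φ tan δ = −(1.2088)(0.3522) = -0.4257; H_s = arccos(-0.4257) = 115.19°. In radians, H_s = 2.0104.
H_s sin φ sin δ = 2.0104 × 0.7705 × 0.3322 = 0.5146.
cos φ cos δ sin H_s = 0.6374 × 0.9432 × 0.9049 = 0.5440.
Q̄ = (1365/π) × (0.5146 + 0.5440) = 434.49 × 1.0586 = 459.95 W/m².

460 W/m²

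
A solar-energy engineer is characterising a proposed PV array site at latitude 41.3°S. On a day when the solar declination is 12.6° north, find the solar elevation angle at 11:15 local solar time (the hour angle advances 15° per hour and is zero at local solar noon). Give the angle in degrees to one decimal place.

35.1°

Hour angle H = 15° × (11.25 − 12) = -11.25°.
With φ = -41.3°, δ = 12.6°, H = -11.25°: sin φ sin δ = -0.1440, cos φ cos δ cos H = 0.7191, so cos θ_z = 0.5751.
θ_z = arccos(0.5751) = 54.89°, so the elevation is 90° − 54.89° = 35.11°.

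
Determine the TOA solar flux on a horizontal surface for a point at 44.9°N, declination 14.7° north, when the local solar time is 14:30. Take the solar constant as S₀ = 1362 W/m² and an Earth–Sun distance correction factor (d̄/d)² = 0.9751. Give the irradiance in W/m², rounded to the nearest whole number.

960 W/m²

Hour angle H = 15° × (14.5 − 12) = 37.50°.
With φ = 44.9°, δ = 14.7°, H = 37.50°: sin φ sin δ = 0.1791, cos φ cos δ cos H = 0.5436, so cos θ_z = 0.7227.
Top-of-atmosphere irradiance = S₀ (d̄/d)² cos θ_z = 1362 × 0.9751 × 0.7227 = 959.81 W/m².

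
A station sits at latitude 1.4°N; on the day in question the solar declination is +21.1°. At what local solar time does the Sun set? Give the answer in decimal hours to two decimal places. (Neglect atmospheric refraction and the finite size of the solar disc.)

18.04 h

cos H_s = −tan(1.4°) · tan(21.1°) = -0.0094, so H_s = arccos(-0.0094) = 90.54°.
Sunset is at 12 + H_s/15 = 12 + 6.036 = 18.036 h local solar time.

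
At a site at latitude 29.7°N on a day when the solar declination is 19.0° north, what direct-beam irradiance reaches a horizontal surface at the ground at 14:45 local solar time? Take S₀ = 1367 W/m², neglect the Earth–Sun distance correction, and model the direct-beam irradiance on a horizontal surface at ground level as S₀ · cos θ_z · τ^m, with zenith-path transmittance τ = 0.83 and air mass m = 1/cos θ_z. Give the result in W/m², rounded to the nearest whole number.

Hour angle H = 15° × (14.75 − 12) = 41.25°.
With φ = 29.7°, δ = 19.0°, H = 41.25°: sin φ sin δ = 0.1613, cos φ cos δ cos H = 0.6175, so cos θ_z = 0.7788.
Air mass m = 1/cos θ_z = 1/0.7788 = 1.284; τ^m = 0.83^1.284 = 0.7872.
Surface direct beam = 1367 × 0.7788 × 0.7872 = 838.07 W/m².

838 W/m²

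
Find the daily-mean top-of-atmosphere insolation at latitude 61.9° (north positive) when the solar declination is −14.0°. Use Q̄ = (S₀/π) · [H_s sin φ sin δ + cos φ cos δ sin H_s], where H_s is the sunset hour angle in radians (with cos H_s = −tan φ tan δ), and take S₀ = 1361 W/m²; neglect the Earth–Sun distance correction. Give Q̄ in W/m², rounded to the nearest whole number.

75 W/m²

The sunset hour angle satisfies cos H_s = −tan φ tan δ = 0.4669, giving H_s = 62.17°. In radians, H_s = 1.0851.
H_s sin φ sin δ = 1.0851 × 0.8821 × -0.2419 = -0.2315.
cos φ cos δ sin H_s = 0.4710 × 0.9703 × 0.8844 = 0.4042.
Q̄ = (1361/π) × (-0.2315 + 0.4042) = 433.22 × 0.1727 = 74.82 W/m².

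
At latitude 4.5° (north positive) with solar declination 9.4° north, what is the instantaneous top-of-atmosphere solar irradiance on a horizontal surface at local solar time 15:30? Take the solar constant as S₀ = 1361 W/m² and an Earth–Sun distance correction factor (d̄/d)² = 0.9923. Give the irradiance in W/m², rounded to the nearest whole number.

826 W/m²

Hour angle H = 15° × (15.5 − 12) = 52.50°.
cos θ_z = sin(4.5°) sin(9.4°) + cos(4.5°) cos(9.4°) cos(52.50°) = 0.0128 + 0.5987 = 0.6115.
Top-of-atmosphere irradiance = S₀ (d̄/d)² cos θ_z = 1361 × 0.9923 × 0.6115 = 825.84 W/m².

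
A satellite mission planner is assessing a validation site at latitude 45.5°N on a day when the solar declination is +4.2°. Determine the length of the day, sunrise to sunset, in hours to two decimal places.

−tan φ tan δ = −(1.0176)(0.0734) = -0.0747; H_s = arccos(-0.0747) = 94.28°.
Day length = 2 H_s / 15° h⁻¹ = 188.56° / 15 = 12.571 h.

12.57 hours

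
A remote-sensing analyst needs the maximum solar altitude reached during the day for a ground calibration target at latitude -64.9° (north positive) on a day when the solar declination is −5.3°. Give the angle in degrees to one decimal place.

At local solar noon the hour angle is zero, so the elevation is 90° − |φ − δ| = 90° − |-64.9° − (-5.3°)| = 90° − 59.6° = 30.4°.

30.4°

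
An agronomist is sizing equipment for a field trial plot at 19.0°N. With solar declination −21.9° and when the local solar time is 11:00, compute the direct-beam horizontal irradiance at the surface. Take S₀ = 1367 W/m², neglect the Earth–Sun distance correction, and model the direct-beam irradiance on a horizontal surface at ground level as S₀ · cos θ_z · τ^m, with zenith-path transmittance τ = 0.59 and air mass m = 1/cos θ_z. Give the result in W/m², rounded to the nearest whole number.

Hour angle H = 15° × (11 − 12) = -15.00°.
cos θ_z = sin(19.0°) sin(-21.9°) + cos(19.0°) cos(-21.9°) cos(-15.00°) = -0.1214 + 0.8474 = 0.7260.
Air mass m = 1/cos θ_z = 1/0.7260 = 1.377; τ^m = 0.59^1.377 = 0.4836.
Surface direct beam = 1367 × 0.7260 × 0.4836 = 479.94 W/m².

480 W/m²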